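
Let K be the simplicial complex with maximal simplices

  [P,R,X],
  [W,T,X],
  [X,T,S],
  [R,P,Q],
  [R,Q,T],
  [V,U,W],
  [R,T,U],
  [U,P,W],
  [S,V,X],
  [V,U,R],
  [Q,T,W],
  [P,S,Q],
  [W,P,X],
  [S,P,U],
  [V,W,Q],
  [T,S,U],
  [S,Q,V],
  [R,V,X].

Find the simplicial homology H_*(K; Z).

H_0 = Z,  H_1 = Z^2,  H_2 = Z.

K has 9 vertices, 27 edges, 18 triangles.
rank ∂_0 = 0, rank ∂_1 = 8 ⇒ b_0 = 9 − 0 − 8 = 1; all invariant factors of ∂_1 are 1 so no torsion. So H_0 ≅ Z.
rank ∂_1 = 8, rank ∂_2 = 17 ⇒ b_1 = 27 − 8 − 17 = 2; all invariant factors of ∂_2 are 1 so no torsion. So H_1 ≅ Z^2.
rank ∂_2 = 17, rank ∂_3 = 0 ⇒ b_2 = 18 − 17 − 0 = 1. So H_2 ≅ Z.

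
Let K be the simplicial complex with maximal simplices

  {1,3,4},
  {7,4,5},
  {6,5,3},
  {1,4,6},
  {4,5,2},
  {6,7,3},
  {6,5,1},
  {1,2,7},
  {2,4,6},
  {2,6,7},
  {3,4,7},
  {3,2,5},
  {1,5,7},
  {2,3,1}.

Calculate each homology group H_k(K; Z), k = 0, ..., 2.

Take the total order 1 < 2 < 3 < 4 < 5 < 6 < 7 on the vertex set. Then K (dimension 2) consists of the simplices:

  0-simplices (7): [1], [2], [3], [4], [5], [6], [7]
  1-simplices (21): [1,2], [1,3], [1,4], [1,5], [1,6], [1,7], [2,3], [2,4], [2,5], [2,6], [2,7], [3,4], [3,5], [3,6], [3,7], [4,5], [4,6], [4,7], [5,6], [5,7], [6,7]
  2-simplices (14): [1,2,3], [1,2,7], [1,3,4], [1,4,6], [1,5,6], [1,5,7], [2,3,5], [2,4,5], [2,4,6], [2,6,7], [3,4,7], [3,5,6], [3,6,7], [4,5,7]

Hence C_0 ≅ Z^7, C_1 ≅ Z^21, C_2 ≅ Z^14.

∂_1: C_1 → C_0 is given by ∂[p,q] = [q] − [p].
The 7×21 boundary matrix has rank 6 and Smith normal form diag(1,1,1,1,1,1).

Boundary ∂_2: C_2 → C_1 acts by ∂[p,q,r] = [q,r] − [p,r] + [p,q]. For instance
  ∂[1,5,6] = [5,6] − [1,6] + [1,5],
  ∂[1,2,7] = [2,7] − [1,7] + [1,2].
This gives a 21×14 integer matrix of rank 13; reducing to Smith normal form yields diagonal entries (1,1,1,1,1,1,1,1,1,1,1,1,1).

Computing H_k = (kernel of ∂_k) / (image of ∂_{k+1}):

  H_0: rank C_0 − rank ∂_1 = 7 − 6 = 1, and the invariant factors of ∂_1 are all 1, so H_0 ≅ Z.
  H_1: rank ker ∂_1 − rank ∂_2 = (21 − 6) − 13 = 2, and the invariant factors of ∂_2 are all 1, so H_1 ≅ Z^2.
  H_2: rank ker ∂_2 − rank ∂_3 = (14 − 13) − 0 = 1, and there is no ∂_3, so H_2 ≅ Z.

(K is a triangulation of the torus T^2.)

H_0 = Z,  H_1 = Z^2,  H_2 = Z.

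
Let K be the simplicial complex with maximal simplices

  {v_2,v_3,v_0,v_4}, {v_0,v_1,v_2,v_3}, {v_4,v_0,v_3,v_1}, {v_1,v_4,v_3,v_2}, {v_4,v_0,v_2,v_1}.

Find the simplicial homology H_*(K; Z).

Take the total order v_0 < v_1 < v_2 < v_3 < v_4 on the vertex set. Then K (dimension 3) consists of the simplices:

  0-simplices (5): [v_0], [v_1], [v_2], [v_3], [v_4]
  1-simplices (10): [v_0,v_1], [v_0,v_2], [v_0,v_3], [v_0,v_4], [v_1,v_2], [v_1,v_3], [v_1,v_4], [v_2,v_3], [v_2,v_4], [v_3,v_4]
  2-simplices (10): [v_0,v_1,v_2], [v_0,v_1,v_3], [v_0,v_1,v_4], [v_0,v_2,v_3], [v_0,v_2,v_4], [v_0,v_3,v_4], [v_1,v_2,v_3], [v_1,v_2,v_4], [v_1,v_3,v_4], [v_2,v_3,v_4]
  3-simplices (5): [v_0,v_1,v_2,v_3], [v_0,v_1,v_2,v_4], [v_0,v_1,v_3,v_4], [v_0,v_2,v_3,v_4], [v_1,v_2,v_3,v_4]

Hence C_0 ≅ Z^5, C_1 ≅ Z^10, C_2 ≅ Z^10, C_3 ≅ Z^5.

Boundary ∂_1: C_1 → C_0 sends each edge [p,q] (with p < q) to q − p. For instance
  ∂[v_2,v_4] = [v_4] − [v_2].
As a 5×10 matrix over Z this has rank 4, with invariant factors (1,1,1,1).

The boundary map ∂_2: C_2 → C_1 acts by ∂[p,q,r] = [q,r] − [p,r] + [p,q]. For instance
  ∂[v_2,v_3,v_4] = [v_3,v_4] − [v_2,v_4] + [v_2,v_3],
  ∂[v_0,v_2,v_3] = [v_2,v_3] − [v_0,v_3] + [v_0,v_2].
This gives a 10×10 integer matrix of rank 6; reducing to Smith normal form yields diagonal entries (1,1,1,1,1,1).

The boundary map ∂_3: C_3 → C_2 sends each 3-simplex σ to the alternating sum Σ_i (−1)^i (σ with its i-th vertex removed). For instance
  ∂[v_0,v_2,v_3,v_4] = [v_2,v_3,v_4] − [v_0,v_3,v_4] + [v_0,v_2,v_4] − [v_0,v_2,v_3],
  ∂[v_0,v_1,v_2,v_3] = [v_1,v_2,v_3] − [v_0,v_2,v_3] + [v_0,v_1,v_3] − [v_0,v_1,v_2].
This gives a 10×5 integer matrix of rank 4; reducing to Smith normal form yields diagonal entries (1,1,1,1).

Now H_k = ker ∂_k / im ∂_{k+1}, so:

  H_0: rank C_0 − rank ∂_1 = 5 − 4 = 1, and the invariant factors of ∂_1 are all 1, so H_0 = Z.
  H_1: rank ker ∂_1 − rank ∂_2 = (10 − 4) − 6 = 0, and the invariant factors of ∂_2 are all 1, so H_1 = 0.
  H_2: rank ker ∂_2 − rank ∂_3 = (10 − 6) − 4 = 0, and the invariant factors of ∂_3 are all 1, so H_2 = 0.
  H_3: rank ker ∂_3 − rank ∂_4 = (5 − 4) − 0 = 1, and there is no ∂_4, so H_3 = Z.

H_0 ≅ Z,  H_1 = 0,  H_2 = 0,  H_3 ≅ Z.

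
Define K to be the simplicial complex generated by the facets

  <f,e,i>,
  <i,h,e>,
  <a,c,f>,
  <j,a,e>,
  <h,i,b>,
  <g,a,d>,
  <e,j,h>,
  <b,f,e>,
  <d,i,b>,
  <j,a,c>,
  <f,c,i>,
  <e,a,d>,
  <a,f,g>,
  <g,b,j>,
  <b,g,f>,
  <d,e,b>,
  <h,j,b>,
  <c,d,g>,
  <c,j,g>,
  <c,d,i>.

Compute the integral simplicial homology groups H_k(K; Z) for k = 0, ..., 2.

Order the vertices as a < b < c < d < e < f < g < h < i < j. Listing each simplex with vertices in this order, K has dimension 2 with simplices:

  0-simplices (10): a, b, c, d, e, f, g, h, i, j
  1-simplices (30): ac, ad, ae, af, ag, aj, bd, be, bf, bg, bh, bi, bj, cd, cf, cg, ci, cj, de, dg, di, ef, eh, ei, ej, fg, fi, gj, hi, hj
  2-simplices (20): acf, acj, ade, adg, aej, afg, bde, bdi, bef, bfg, bgj, bhi, bhj, cdg, cdi, cfi, cgj, efi, ehi, ehj

Hence C_0 ≅ Z^10, C_1 ≅ Z^30, C_2 ≅ Z^20.

Boundary ∂_1: C_1 → C_0 is given by ∂[p,q] = [q] − [p]. For instance
  ∂bd = d − b.
This gives a 10×30 integer matrix of rank 9; reducing to Smith normal form yields diagonal entries (1,1,1,1,1,1,1,1,1).

The boundary map ∂_2: C_2 → C_1 acts by ∂[p,q,r] = [q,r] − [p,r] + [p,q]. For instance
  ∂aej = ej − aj + ae,
  ∂acj = cj − aj + ac.
The resulting 30×20 matrix has rank 20, and its Smith normal form has invariant factors (1,1,1,1,1,1,1,1,1,1,1,1,1,1,1,1,1,1,1,2).

Computing H_k = (kernel of ∂_k) / (image of ∂_{k+1}):

  H_0: rank C_0 − rank ∂_1 = 10 − 9 = 1, and the invariant factors of ∂_1 are all 1, so H_0 = Z.
  H_1: rank ker ∂_1 − rank ∂_2 = (30 − 9) − 20 = 1, and ∂_2 has invariant factor 2 > 1, so H_1 = Z ⊕ Z_2.
  H_2: rank ker ∂_2 − rank ∂_3 = (20 − 20) − 0 = 0, and there is no ∂_3, so H_2 = 0.

As a check, the Euler characteristic is 10 − 30 + 20 = 0, which agrees with 1 − 1 + 0 = 0.

H_0 ≅ Z,  H_1 ≅ Z ⊕ Z_2,  H_2 = 0.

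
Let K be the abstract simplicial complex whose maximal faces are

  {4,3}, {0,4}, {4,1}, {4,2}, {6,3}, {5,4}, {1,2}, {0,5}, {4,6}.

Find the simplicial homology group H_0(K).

H_0 = Z.

Fix the vertex order 0 < 1 < 2 < 3 < 4 < 5 < 6 and write every simplex with vertices in increasing order. Then dim K = 1 and the simplices of K are:

  0-simplices (7): [0], [1], [2], [3], [4], [5], [6]
  1-simplices (9): [0,4], [0,5], [1,2], [1,4], [2,4], [3,4], [3,6], [4,5], [4,6]

giving chain groups C_0 ≅ Z^7, C_1 ≅ Z^9.

∂_1: C_1 → C_0 is given by ∂[p,q] = [q] − [p].
The 7×9 boundary matrix has rank 6 and Smith normal form diag(1,1,1,1,1,1).

Reading off H_k = ker ∂_k / im ∂_{k+1}:

  H_0: rank C_0 − rank ∂_1 = 7 − 6 = 1, and the invariant factors of ∂_1 are all 1, so H_0 ≅ Z.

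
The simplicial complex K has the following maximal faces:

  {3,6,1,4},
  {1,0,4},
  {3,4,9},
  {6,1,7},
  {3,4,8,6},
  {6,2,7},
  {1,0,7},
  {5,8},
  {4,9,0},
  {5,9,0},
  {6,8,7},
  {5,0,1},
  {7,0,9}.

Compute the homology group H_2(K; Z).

H_2 = 0.

K has 10 vertices, 25 edges, 17 triangles, 2 3-simplices.
rank ∂_2 = 15, rank ∂_3 = 2 ⇒ b_2 = 17 − 15 − 2 = 0; all invariant factors of ∂_3 are 1 so no torsion. So H_2 ≅ 0.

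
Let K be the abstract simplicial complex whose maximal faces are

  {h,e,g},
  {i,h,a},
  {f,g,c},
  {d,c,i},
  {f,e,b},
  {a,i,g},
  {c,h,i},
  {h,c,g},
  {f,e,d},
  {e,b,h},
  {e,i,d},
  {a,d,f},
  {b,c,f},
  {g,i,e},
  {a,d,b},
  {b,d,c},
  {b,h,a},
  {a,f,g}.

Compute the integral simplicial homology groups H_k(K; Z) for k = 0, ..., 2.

H_0 ≅ Z,  H_1 ≅ Z × Z/2,  H_2 = 0.

Fix the vertex order a < b < c < d < e < f < g < h < i and write every simplex with vertices in increasing order. Then dim K = 2 and the simplices of K are:

  0-simplices (9): a, b, c, d, e, f, g, h, i
  1-simplices (27): ab, ad, af, ag, ah, ai, bc, bd, be, bf, bh, cd, cf, cg, ch, ci, de, df, di, ef, eg, eh, ei, fg, gh, gi, hi
  2-simplices (18): abd, abh, adf, afg, agi, ahi, bcd, bcf, bef, beh, cdi, cfg, cgh, chi, def, dei, egh, egi

so the chain groups are C_0 ≅ Z^9, C_1 ≅ Z^27, C_2 ≅ Z^18.

The boundary map ∂_1: C_1 → C_0 maps an edge to its endpoints' difference, ∂[p,q] = q − p. For instance
  ∂af = f − a.
The 9×27 boundary matrix has rank 8 and Smith normal form diag(1,1,1,1,1,1,1,1).

The boundary map ∂_2: C_2 → C_1 sends each 2-simplex [p,q,r] to [q,r] − [p,r] + [p,q]. For instance
  ∂cfg = fg − cg + cf,
  ∂bcf = cf − bf + bc.
This gives a 27×18 integer matrix of rank 18; reducing to Smith normal form yields diagonal entries (1,1,1,1,1,1,1,1,1,1,1,1,1,1,1,1,1,2).

Computing H_k = (kernel of ∂_k) / (image of ∂_{k+1}):

  H_0: rank C_0 − rank ∂_1 = 9 − 8 = 1, and the invariant factors of ∂_1 are all 1, so H_0 ≅ Z.
  H_1: rank ker ∂_1 − rank ∂_2 = (27 − 8) − 18 = 1, and ∂_2 has invariant factor 2 > 1, so H_1 ≅ Z × Z/2.
  H_2: rank ker ∂_2 − rank ∂_3 = (18 − 18) − 0 = 0, and there is no ∂_3, so H_2 ≅ 0.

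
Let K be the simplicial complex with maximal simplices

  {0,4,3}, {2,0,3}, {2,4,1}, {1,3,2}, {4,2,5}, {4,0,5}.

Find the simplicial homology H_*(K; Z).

H_0 ≅ Z,  H_1 ≅ Z,  H_2 = 0.

We work with the vertex ordering 0 < 1 < 2 < 3 < 4 < 5. The simplices of K, each written with vertices in increasing order, are:

  0-simplices (6): [0], [1], [2], [3], [4], [5]
  1-simplices (12): [0,2], [0,3], [0,4], [0,5], [1,2], [1,3], [1,4], [2,3], [2,4], [2,5], [3,4], [4,5]
  2-simplices (6): [0,2,3], [0,3,4], [0,4,5], [1,2,3], [1,2,4], [2,4,5]

giving chain groups C_0 ≅ Z^6, C_1 ≅ Z^12, C_2 ≅ Z^6.

The boundary map ∂_1: C_1 → C_0 is given by ∂[p,q] = [q] − [p]. For instance
  ∂[2,4] = [4] − [2].
As a 6×12 matrix over Z this has rank 5, with invariant factors (1,1,1,1,1).

Boundary ∂_2: C_2 → C_1 acts by ∂[p,q,r] = [q,r] − [p,r] + [p,q]. For instance
  ∂[1,2,4] = [2,4] − [1,4] + [1,2],
  ∂[0,3,4] = [3,4] − [0,4] + [0,3].
As a 12×6 matrix over Z this has rank 6, with invariant factors (1,1,1,1,1,1).

Reading off H_k = ker ∂_k / im ∂_{k+1}:

  H_0: rank C_0 − rank ∂_1 = 6 − 5 = 1, and the invariant factors of ∂_1 are all 1, so H_0 ≅ Z.
  H_1: rank ker ∂_1 − rank ∂_2 = (12 − 5) − 6 = 1, and the invariant factors of ∂_2 are all 1, so H_1 ≅ Z.
  H_2: rank ker ∂_2 − rank ∂_3 = (6 − 6) − 0 = 0, and there is no ∂_3, so H_2 ≅ 0.

(K is a triangulation of the cylinder S^1 x I.)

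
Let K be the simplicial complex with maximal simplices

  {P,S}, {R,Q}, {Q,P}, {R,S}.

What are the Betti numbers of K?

Fix the vertex order P < Q < R < S and write every simplex with vertices in increasing order. Then dim K = 1 and the simplices of K are:

  0-simplices (4): P, Q, R, S
  1-simplices (4): PQ, PS, QR, RS

so the chain groups are C_0 ≅ Z^4, C_1 ≅ Z^4.

Boundary ∂_1: C_1 → C_0 maps an edge to its endpoints' difference, ∂[p,q] = q − p. For instance
  ∂PQ = Q − P.
The 4×4 boundary matrix has rank 3 and Smith normal form diag(1,1,1).

Now H_k = ker ∂_k / im ∂_{k+1}, so:

  H_0: rank C_0 − rank ∂_1 = 4 − 3 = 1, and the invariant factors of ∂_1 are all 1, so H_0 ≅ Z.
  H_1: rank ker ∂_1 − rank ∂_2 = (4 − 3) − 0 = 1, and there is no ∂_2, so H_1 ≅ Z.

Hence the Betti numbers are b_0 = 1, b_1 = 1.

b_0 = 1, b_1 = 1.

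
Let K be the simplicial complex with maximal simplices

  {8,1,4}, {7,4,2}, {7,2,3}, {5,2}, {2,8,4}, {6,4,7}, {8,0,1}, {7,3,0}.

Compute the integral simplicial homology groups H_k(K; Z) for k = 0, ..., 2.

Fix the vertex order 0 < 1 < 2 < 3 < 4 < 5 < 6 < 7 < 8 and write every simplex with vertices in increasing order. Then dim K = 2 and the simplices of K are:

  0-simplices (9): [0], [1], [2], [3], [4], [5], [6], [7], [8]
  1-simplices (16): [0,1], [0,3], [0,7], [0,8], [1,4], [1,8], [2,3], [2,4], [2,5], [2,7], [2,8], [3,7], [4,6], [4,7], [4,8], [6,7]
  2-simplices (7): [0,1,8], [0,3,7], [1,4,8], [2,3,7], [2,4,7], [2,4,8], [4,6,7]

giving chain groups C_0 ≅ Z^9, C_1 ≅ Z^16, C_2 ≅ Z^7.

∂_1: C_1 → C_0 sends each edge [p,q] (with p < q) to q − p.
The 9×16 boundary matrix has rank 8 and Smith normal form diag(1,1,1,1,1,1,1,1).

∂_2: C_2 → C_1 acts by ∂[p,q,r] = [q,r] − [p,r] + [p,q]. For instance
  ∂[2,4,7] = [4,7] − [2,7] + [2,4],
  ∂[4,6,7] = [6,7] − [4,7] + [4,6].
The 16×7 boundary matrix has rank 7 and Smith normal form diag(1,1,1,1,1,1,1).

Reading off H_k = ker ∂_k / im ∂_{k+1}:

  H_0: rank C_0 − rank ∂_1 = 9 − 8 = 1, and the invariant factors of ∂_1 are all 1, so H_0 ≅ Z.
  H_1: rank ker ∂_1 − rank ∂_2 = (16 − 8) − 7 = 1, and the invariant factors of ∂_2 are all 1, so H_1 ≅ Z.
  H_2: rank ker ∂_2 − rank ∂_3 = (7 − 7) − 0 = 0, and there is no ∂_3, so H_2 ≅ 0.

H_0 = Z,  H_1 = Z,  H_2 = 0.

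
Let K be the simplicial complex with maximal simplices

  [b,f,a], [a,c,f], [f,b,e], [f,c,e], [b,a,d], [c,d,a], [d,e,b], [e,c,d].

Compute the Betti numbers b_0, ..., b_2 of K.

Take the total order a < b < c < d < e < f on the vertex set. Then K (dimension 2) consists of the simplices:

  0-simplices (6): a, b, c, d, e, f
  1-simplices (12): ab, ac, ad, af, bd, be, bf, cd, ce, cf, de, ef
  2-simplices (8): abd, abf, acd, acf, bde, bef, cde, cef

Hence C_0 ≅ Z^6, C_1 ≅ Z^12, C_2 ≅ Z^8.

∂_1: C_1 → C_0 sends each edge [p,q] (with p < q) to q − p. For instance
  ∂ef = f − e.
As a 6×12 matrix over Z this has rank 5, with invariant factors (1,1,1,1,1).

Boundary ∂_2: C_2 → C_1 acts by ∂[p,q,r] = [q,r] − [p,r] + [p,q]. For instance
  ∂acd = cd − ad + ac,
  ∂abd = bd − ad + ab.
This gives a 12×8 integer matrix of rank 7; reducing to Smith normal form yields diagonal entries (1,1,1,1,1,1,1).

From H_k ≅ ker(∂_k) / im(∂_{k+1}) we obtain:

  H_0: rank C_0 − rank ∂_1 = 6 − 5 = 1, and the invariant factors of ∂_1 are all 1, so H_0 ≅ Z.
  H_1: rank ker ∂_1 − rank ∂_2 = (12 − 5) − 7 = 0, and the invariant factors of ∂_2 are all 1, so H_1 ≅ 0.
  H_2: rank ker ∂_2 − rank ∂_3 = (8 − 7) − 0 = 1, and there is no ∂_3, so H_2 ≅ Z.

As a check, the Euler characteristic is 6 − 12 + 8 = 2, which agrees with 1 − 0 + 1 = 2.

Hence the Betti numbers are b_0 = 1, b_1 = 0, b_2 = 1.

b_0 = 1, b_1 = 0, b_2 = 1.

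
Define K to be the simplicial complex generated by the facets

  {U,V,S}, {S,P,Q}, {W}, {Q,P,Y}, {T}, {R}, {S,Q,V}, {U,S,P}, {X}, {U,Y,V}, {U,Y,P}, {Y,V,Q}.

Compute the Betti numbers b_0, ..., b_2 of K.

We work with the vertex ordering P < Q < R < S < T < U < V < W < X < Y. The simplices of K, each written with vertices in increasing order, are:

  0-simplices (10): P, Q, R, S, T, U, V, W, X, Y
  1-simplices (12): PQ, PS, PU, PY, QS, QV, QY, SU, SV, UV, UY, VY
  2-simplices (8): PQS, PQY, PSU, PUY, QSV, QVY, SUV, UVY

Hence C_0 ≅ Z^10, C_1 ≅ Z^12, C_2 ≅ Z^8.

∂_1: C_1 → C_0 maps an edge to its endpoints' difference, ∂[p,q] = q − p.
The resulting 10×12 matrix has rank 5, and its Smith normal form has invariant factors (1,1,1,1,1).

Boundary ∂_2: C_2 → C_1 maps a triangle to the signed sum of its edges. For instance
  ∂PQY = QY − PY + PQ,
  ∂UVY = VY − UY + UV.
The resulting 12×8 matrix has rank 7, and its Smith normal form has invariant factors (1,1,1,1,1,1,1).

Reading off H_k = ker ∂_k / im ∂_{k+1}:

  H_0: rank C_0 − rank ∂_1 = 10 − 5 = 5, and the invariant factors of ∂_1 are all 1, so H_0 = Z^5.
  H_1: rank ker ∂_1 − rank ∂_2 = (12 − 5) − 7 = 0, and the invariant factors of ∂_2 are all 1, so H_1 = 0.
  H_2: rank ker ∂_2 − rank ∂_3 = (8 − 7) − 0 = 1, and there is no ∂_3, so H_2 = Z.

As a check, the Euler characteristic is 10 − 12 + 8 = 6, which agrees with 5 − 0 + 1 = 6.

Hence the Betti numbers are b_0 = 5, b_1 = 0, b_2 = 1.

b_0 = 5, b_1 = 0, b_2 = 1.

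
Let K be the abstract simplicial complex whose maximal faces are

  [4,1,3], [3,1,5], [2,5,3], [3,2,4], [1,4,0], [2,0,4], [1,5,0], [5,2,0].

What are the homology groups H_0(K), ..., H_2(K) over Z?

H_0 = Z,  H_1 = 0,  H_2 = Z.

We work with the vertex ordering 0 < 1 < 2 < 3 < 4 < 5. The simplices of K, each written with vertices in increasing order, are:

  0-simplices (6): [0], [1], [2], [3], [4], [5]
  1-simplices (12): [0,1], [0,2], [0,4], [0,5], [1,3], [1,4], [1,5], [2,3], [2,4], [2,5], [3,4], [3,5]
  2-simplices (8): [0,1,4], [0,1,5], [0,2,4], [0,2,5], [1,3,4], [1,3,5], [2,3,4], [2,3,5]

Hence C_0 ≅ Z^6, C_1 ≅ Z^12, C_2 ≅ Z^8.

∂_1: C_1 → C_0 maps an edge to its endpoints' difference, ∂[p,q] = q − p. For instance
  ∂[0,2] = [2] − [0].
As a 6×12 matrix over Z this has rank 5, with invariant factors (1,1,1,1,1).

∂_2: C_2 → C_1 acts by ∂[p,q,r] = [q,r] − [p,r] + [p,q]. For instance
  ∂[0,2,4] = [2,4] − [0,4] + [0,2],
  ∂[1,3,4] = [3,4] − [1,4] + [1,3].
As a 12×8 matrix over Z this has rank 7, with invariant factors (1,1,1,1,1,1,1).

Now H_k = ker ∂_k / im ∂_{k+1}, so:

  H_0: rank C_0 − rank ∂_1 = 6 − 5 = 1, and the invariant factors of ∂_1 are all 1, so H_0 ≅ Z.
  H_1: rank ker ∂_1 − rank ∂_2 = (12 − 5) − 7 = 0, and the invariant factors of ∂_2 are all 1, so H_1 ≅ 0.
  H_2: rank ker ∂_2 − rank ∂_3 = (8 − 7) − 0 = 1, and there is no ∂_3, so H_2 ≅ Z.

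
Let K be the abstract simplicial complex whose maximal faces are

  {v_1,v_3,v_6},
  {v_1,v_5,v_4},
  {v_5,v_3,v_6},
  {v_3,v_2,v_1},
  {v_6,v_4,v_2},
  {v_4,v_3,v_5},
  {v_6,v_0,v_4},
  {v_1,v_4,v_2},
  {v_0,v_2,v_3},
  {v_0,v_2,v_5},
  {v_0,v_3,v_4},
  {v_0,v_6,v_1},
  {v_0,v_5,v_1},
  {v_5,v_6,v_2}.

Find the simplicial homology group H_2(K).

H_2 ≅ Z.

Take the total order v_0 < v_1 < v_2 < v_3 < v_4 < v_5 < v_6 on the vertex set. Then K (dimension 2) consists of the simplices:

  0-simplices (7): [v_0], [v_1], [v_2], [v_3], [v_4], [v_5], [v_6]
  1-simplices (21): (21 of them)
  2-simplices (14): (14 of them)

giving chain groups C_0 ≅ Z^7, C_1 ≅ Z^21, C_2 ≅ Z^14.

Boundary ∂_1: C_1 → C_0 is given by ∂[p,q] = [q] − [p].
This gives a 7×21 integer matrix of rank 6; reducing to Smith normal form yields diagonal entries (1,1,1,1,1,1).

The boundary map ∂_2: C_2 → C_1 maps a triangle to the signed sum of its edges. For instance
  ∂[v_0,v_2,v_3] = [v_2,v_3] − [v_0,v_3] + [v_0,v_2],
  ∂[v_0,v_1,v_5] = [v_1,v_5] − [v_0,v_5] + [v_0,v_1].
The resulting 21×14 matrix has rank 13, and its Smith normal form has invariant factors (1,1,1,1,1,1,1,1,1,1,1,1,1).

Now H_k = ker ∂_k / im ∂_{k+1}, so:

  H_2: rank ker ∂_2 − rank ∂_3 = (14 − 13) − 0 = 1, and there is no ∂_3, so H_2 = Z.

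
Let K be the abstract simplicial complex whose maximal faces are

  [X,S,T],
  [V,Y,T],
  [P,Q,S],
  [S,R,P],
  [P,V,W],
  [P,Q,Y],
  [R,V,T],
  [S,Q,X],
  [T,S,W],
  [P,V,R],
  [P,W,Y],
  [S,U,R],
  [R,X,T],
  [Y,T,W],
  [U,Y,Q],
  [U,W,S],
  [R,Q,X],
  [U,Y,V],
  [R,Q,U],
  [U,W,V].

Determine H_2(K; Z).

We work with the vertex ordering P < Q < R < S < T < U < V < W < X < Y. The simplices of K, each written with vertices in increasing order, are:

  0-simplices (10): P, Q, R, S, T, U, V, W, X, Y
  1-simplices (30): PQ, PR, PS, PV, PW, PY, QR, QS, QU, QX, QY, RS, RT, RU, RV, RX, ST, SU, SW, SX, TV, TW, TX, TY, UV, UW, UY, VW, VY, WY
  2-simplices (20): PQS, PQY, PRS, PRV, PVW, PWY, QRU, QRX, QSX, QUY, RSU, RTV, RTX, STW, STX, SUW, TVY, TWY, UVW, UVY

giving chain groups C_0 ≅ Z^10, C_1 ≅ Z^30, C_2 ≅ Z^20.

∂_1: C_1 → C_0 sends each edge [p,q] (with p < q) to q − p.
As a 10×30 matrix over Z this has rank 9, with invariant factors (1,1,1,1,1,1,1,1,1).

∂_2: C_2 → C_1 maps a triangle to the signed sum of its edges. For instance
  ∂PWY = WY − PY + PW,
  ∂PRV = RV − PV + PR.
As a 30×20 matrix over Z this has rank 20, with invariant factors (1,1,1,1,1,1,1,1,1,1,1,1,1,1,1,1,1,1,1,2).

Computing H_k = (kernel of ∂_k) / (image of ∂_{k+1}):

  H_2: rank ker ∂_2 − rank ∂_3 = (20 − 20) − 0 = 0, and there is no ∂_3, so H_2 ≅ 0.

H_2 ≅ 0.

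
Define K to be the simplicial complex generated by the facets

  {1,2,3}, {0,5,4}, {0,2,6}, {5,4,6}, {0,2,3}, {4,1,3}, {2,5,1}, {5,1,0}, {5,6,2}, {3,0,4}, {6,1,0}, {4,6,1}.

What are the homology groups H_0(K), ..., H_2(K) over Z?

H_0 ≅ Z,  H_1 ≅ Z/2,  H_2 = 0.

Order the vertices as 0 < 1 < 2 < 3 < 4 < 5 < 6. Listing each simplex with vertices in this order, K has dimension 2 with simplices:

  0-simplices (7): [0], [1], [2], [3], [4], [5], [6]
  1-simplices (18): [0,1], [0,2], [0,3], [0,4], [0,5], [0,6], [1,2], [1,3], [1,4], [1,5], [1,6], [2,3], [2,5], [2,6], [3,4], [4,5], [4,6], [5,6]
  2-simplices (12): [0,1,5], [0,1,6], [0,2,3], [0,2,6], [0,3,4], [0,4,5], [1,2,3], [1,2,5], [1,3,4], [1,4,6], [2,5,6], [4,5,6]

giving chain groups C_0 ≅ Z^7, C_1 ≅ Z^18, C_2 ≅ Z^12.

Boundary ∂_1: C_1 → C_0 sends each edge [p,q] (with p < q) to q − p.
The resulting 7×18 matrix has rank 6, and its Smith normal form has invariant factors (1,1,1,1,1,1).

The boundary map ∂_2: C_2 → C_1 sends each 2-simplex [p,q,r] to [q,r] − [p,r] + [p,q]. For instance
  ∂[4,5,6] = [5,6] − [4,6] + [4,5],
  ∂[1,4,6] = [4,6] − [1,6] + [1,4].
The 18×12 boundary matrix has rank 12 and Smith normal form diag(1,1,1,1,1,1,1,1,1,1,1,2).

Now H_k = ker ∂_k / im ∂_{k+1}, so:

  H_0: rank C_0 − rank ∂_1 = 7 − 6 = 1, and the invariant factors of ∂_1 are all 1, so H_0 ≅ Z.
  H_1: rank ker ∂_1 − rank ∂_2 = (18 − 6) − 12 = 0, and ∂_2 has invariant factor 2 > 1, so H_1 ≅ Z/2.
  H_2: rank ker ∂_2 − rank ∂_3 = (12 − 12) − 0 = 0, and there is no ∂_3, so H_2 ≅ 0.

As a check, the Euler characteristic is 7 − 18 + 12 = 1, which agrees with 1 − 0 + 0 = 1.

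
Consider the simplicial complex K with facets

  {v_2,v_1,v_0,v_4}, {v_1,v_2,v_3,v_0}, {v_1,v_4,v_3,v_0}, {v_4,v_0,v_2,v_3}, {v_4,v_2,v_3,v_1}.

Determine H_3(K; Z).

H_3 ≅ Z.

Take the total order v_0 < v_1 < v_2 < v_3 < v_4 on the vertex set. Then K (dimension 3) consists of the simplices:

  0-simplices (5): [v_0], [v_1], [v_2], [v_3], [v_4]
  1-simplices (10): [v_0,v_1], [v_0,v_2], [v_0,v_3], [v_0,v_4], [v_1,v_2], [v_1,v_3], [v_1,v_4], [v_2,v_3], [v_2,v_4], [v_3,v_4]
  2-simplices (10): [v_0,v_1,v_2], [v_0,v_1,v_3], [v_0,v_1,v_4], [v_0,v_2,v_3], [v_0,v_2,v_4], [v_0,v_3,v_4], [v_1,v_2,v_3], [v_1,v_2,v_4], [v_1,v_3,v_4], [v_2,v_3,v_4]
  3-simplices (5): [v_0,v_1,v_2,v_3], [v_0,v_1,v_2,v_4], [v_0,v_1,v_3,v_4], [v_0,v_2,v_3,v_4], [v_1,v_2,v_3,v_4]

giving chain groups C_0 ≅ Z^5, C_1 ≅ Z^10, C_2 ≅ Z^10, C_3 ≅ Z^5.

∂_1: C_1 → C_0 is given by ∂[p,q] = [q] − [p]. For instance
  ∂[v_3,v_4] = [v_4] − [v_3].
As a 5×10 matrix over Z this has rank 4, with invariant factors (1,1,1,1).

Boundary ∂_2: C_2 → C_1 maps a triangle to the signed sum of its edges. For instance
  ∂[v_0,v_2,v_3] = [v_2,v_3] − [v_0,v_3] + [v_0,v_2],
  ∂[v_0,v_2,v_4] = [v_2,v_4] − [v_0,v_4] + [v_0,v_2].
The resulting 10×10 matrix has rank 6, and its Smith normal form has invariant factors (1,1,1,1,1,1).

Boundary ∂_3: C_3 → C_2 sends each 3-simplex σ to the alternating sum Σ_i (−1)^i (σ with its i-th vertex removed). For instance
  ∂[v_0,v_1,v_3,v_4] = [v_1,v_3,v_4] − [v_0,v_3,v_4] + [v_0,v_1,v_4] − [v_0,v_1,v_3],
  ∂[v_0,v_1,v_2,v_4] = [v_1,v_2,v_4] − [v_0,v_2,v_4] + [v_0,v_1,v_4] − [v_0,v_1,v_2].
The resulting 10×5 matrix has rank 4, and its Smith normal form has invariant factors (1,1,1,1).

Computing H_k = (kernel of ∂_k) / (image of ∂_{k+1}):

  H_3: rank ker ∂_3 − rank ∂_4 = (5 − 4) − 0 = 1, and there is no ∂_4, so H_3 = Z.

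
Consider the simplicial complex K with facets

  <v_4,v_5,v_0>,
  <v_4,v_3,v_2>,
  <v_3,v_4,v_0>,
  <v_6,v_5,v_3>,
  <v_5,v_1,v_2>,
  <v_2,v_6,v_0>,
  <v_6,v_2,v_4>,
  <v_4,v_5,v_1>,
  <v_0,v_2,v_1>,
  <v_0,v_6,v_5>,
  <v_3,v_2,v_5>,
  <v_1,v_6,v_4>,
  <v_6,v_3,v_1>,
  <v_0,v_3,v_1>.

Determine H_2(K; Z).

H_2 = Z.

K has 7 vertices, 21 edges, 14 triangles.
rank ∂_2 = 13, rank ∂_3 = 0 ⇒ b_2 = 14 − 13 − 0 = 1. So H_2 = Z.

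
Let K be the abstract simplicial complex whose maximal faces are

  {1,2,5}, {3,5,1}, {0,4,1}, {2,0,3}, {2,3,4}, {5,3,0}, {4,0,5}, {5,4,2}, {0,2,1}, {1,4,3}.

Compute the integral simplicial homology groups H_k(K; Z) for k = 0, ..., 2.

H_0 ≅ Z,  H_1 ≅ Z/2Z,  H_2 = 0.

Take the total order 0 < 1 < 2 < 3 < 4 < 5 on the vertex set. Then K (dimension 2) consists of the simplices:

  0-simplices (6): [0], [1], [2], [3], [4], [5]
  1-simplices (15): [0,1], [0,2], [0,3], [0,4], [0,5], [1,2], [1,3], [1,4], [1,5], [2,3], [2,4], [2,5], [3,4], [3,5], [4,5]
  2-simplices (10): [0,1,2], [0,1,4], [0,2,3], [0,3,5], [0,4,5], [1,2,5], [1,3,4], [1,3,5], [2,3,4], [2,4,5]

Hence C_0 ≅ Z^6, C_1 ≅ Z^15, C_2 ≅ Z^10.

The boundary map ∂_1: C_1 → C_0 sends each edge [p,q] (with p < q) to q − p.
The 6×15 boundary matrix has rank 5 and Smith normal form diag(1,1,1,1,1).

The boundary map ∂_2: C_2 → C_1 acts by ∂[p,q,r] = [q,r] − [p,r] + [p,q]. For instance
  ∂[0,1,2] = [1,2] − [0,2] + [0,1],
  ∂[1,3,4] = [3,4] − [1,4] + [1,3].
This gives a 15×10 integer matrix of rank 10; reducing to Smith normal form yields diagonal entries (1,1,1,1,1,1,1,1,1,2).

From H_k ≅ ker(∂_k) / im(∂_{k+1}) we obtain:

  H_0: rank C_0 − rank ∂_1 = 6 − 5 = 1, and the invariant factors of ∂_1 are all 1, so H_0 = Z.
  H_1: rank ker ∂_1 − rank ∂_2 = (15 − 5) − 10 = 0, and ∂_2 has invariant factor 2 > 1, so H_1 = Z/2Z.
  H_2: rank ker ∂_2 − rank ∂_3 = (10 − 10) − 0 = 0, and there is no ∂_3, so H_2 = 0.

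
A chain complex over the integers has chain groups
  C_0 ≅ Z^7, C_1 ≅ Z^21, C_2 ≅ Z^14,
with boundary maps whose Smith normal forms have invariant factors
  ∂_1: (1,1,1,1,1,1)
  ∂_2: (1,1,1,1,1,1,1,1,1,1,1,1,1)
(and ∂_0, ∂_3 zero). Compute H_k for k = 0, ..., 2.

H_0: b_0 = 7 − 0 − 6 = 1; torsion from ∂_1 factors > 1: none. So H_0 = Z.
H_1: b_1 = 21 − 6 − 13 = 2; torsion from ∂_2 factors > 1: none. So H_1 = Z^2.
H_2: b_2 = 14 − 13 − 0 = 1; torsion from ∂_3 factors > 1: none. So H_2 = Z.

H_0 = Z,  H_1 = Z^2,  H_2 = Z.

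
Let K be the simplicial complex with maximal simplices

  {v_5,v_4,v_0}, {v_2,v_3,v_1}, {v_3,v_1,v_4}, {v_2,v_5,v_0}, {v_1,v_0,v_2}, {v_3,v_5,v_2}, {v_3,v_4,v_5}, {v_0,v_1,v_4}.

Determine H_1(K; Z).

Take the total order v_0 < v_1 < v_2 < v_3 < v_4 < v_5 on the vertex set. Then K (dimension 2) consists of the simplices:

  0-simplices (6): [v_0], [v_1], [v_2], [v_3], [v_4], [v_5]
  1-simplices (12): [v_0,v_1], [v_0,v_2], [v_0,v_4], [v_0,v_5], [v_1,v_2], [v_1,v_3], [v_1,v_4], [v_2,v_3], [v_2,v_5], [v_3,v_4], [v_3,v_5], [v_4,v_5]
  2-simplices (8): [v_0,v_1,v_2], [v_0,v_1,v_4], [v_0,v_2,v_5], [v_0,v_4,v_5], [v_1,v_2,v_3], [v_1,v_3,v_4], [v_2,v_3,v_5], [v_3,v_4,v_5]

so the chain groups are C_0 ≅ Z^6, C_1 ≅ Z^12, C_2 ≅ Z^8.

The boundary map ∂_1: C_1 → C_0 is given by ∂[p,q] = [q] − [p].
The resulting 6×12 matrix has rank 5, and its Smith normal form has invariant factors (1,1,1,1,1).

Boundary ∂_2: C_2 → C_1 sends each 2-simplex [p,q,r] to [q,r] − [p,r] + [p,q]. For instance
  ∂[v_0,v_1,v_4] = [v_1,v_4] − [v_0,v_4] + [v_0,v_1],
  ∂[v_0,v_2,v_5] = [v_2,v_5] − [v_0,v_5] + [v_0,v_2].
As a 12×8 matrix over Z this has rank 7, with invariant factors (1,1,1,1,1,1,1).

Now H_k = ker ∂_k / im ∂_{k+1}, so:

  H_1: rank ker ∂_1 − rank ∂_2 = (12 − 5) − 7 = 0, and the invariant factors of ∂_2 are all 1, so H_1 ≅ 0.

H_1 ≅ 0.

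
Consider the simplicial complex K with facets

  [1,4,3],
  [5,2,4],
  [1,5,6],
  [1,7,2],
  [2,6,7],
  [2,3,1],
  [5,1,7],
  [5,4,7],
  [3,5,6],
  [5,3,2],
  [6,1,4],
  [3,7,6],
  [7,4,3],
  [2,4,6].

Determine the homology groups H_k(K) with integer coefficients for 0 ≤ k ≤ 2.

H_0 ≅ Z,  H_1 ≅ Z^2,  H_2 ≅ Z.

Take the total order 1 < 2 < 3 < 4 < 5 < 6 < 7 on the vertex set. Then K (dimension 2) consists of the simplices:

  0-simplices (7): [1], [2], [3], [4], [5], [6], [7]
  1-simplices (21): [1,2], [1,3], [1,4], [1,5], [1,6], [1,7], [2,3], [2,4], [2,5], [2,6], [2,7], [3,4], [3,5], [3,6], [3,7], [4,5], [4,6], [4,7], [5,6], [5,7], [6,7]
  2-simplices (14): [1,2,3], [1,2,7], [1,3,4], [1,4,6], [1,5,6], [1,5,7], [2,3,5], [2,4,5], [2,4,6], [2,6,7], [3,4,7], [3,5,6], [3,6,7], [4,5,7]

giving chain groups C_0 ≅ Z^7, C_1 ≅ Z^21, C_2 ≅ Z^14.

Boundary ∂_1: C_1 → C_0 is given by ∂[p,q] = [q] − [p]. For instance
  ∂[3,7] = [7] − [3].
This gives a 7×21 integer matrix of rank 6; reducing to Smith normal form yields diagonal entries (1,1,1,1,1,1).

Boundary ∂_2: C_2 → C_1 maps a triangle to the signed sum of its edges. For instance
  ∂[2,4,5] = [4,5] − [2,5] + [2,4],
  ∂[1,2,7] = [2,7] − [1,7] + [1,2].
The 21×14 boundary matrix has rank 13 and Smith normal form diag(1,1,1,1,1,1,1,1,1,1,1,1,1).

Now H_k = ker ∂_k / im ∂_{k+1}, so:

  H_0: rank C_0 − rank ∂_1 = 7 − 6 = 1, and the invariant factors of ∂_1 are all 1, so H_0 ≅ Z.
  H_1: rank ker ∂_1 − rank ∂_2 = (21 − 6) − 13 = 2, and the invariant factors of ∂_2 are all 1, so H_1 ≅ Z^2.
  H_2: rank ker ∂_2 − rank ∂_3 = (14 − 13) − 0 = 1, and there is no ∂_3, so H_2 ≅ Z.

As a check, the Euler characteristic is 7 − 21 + 14 = 0, which agrees with 1 − 2 + 1 = 0.
(K is a triangulation of the torus T^2.)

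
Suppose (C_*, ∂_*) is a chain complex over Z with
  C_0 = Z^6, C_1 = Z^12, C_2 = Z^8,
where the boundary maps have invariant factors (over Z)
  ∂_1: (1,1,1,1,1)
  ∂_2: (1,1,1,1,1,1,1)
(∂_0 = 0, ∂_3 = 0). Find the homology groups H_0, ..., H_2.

H_0 = Z,  H_1 = 0,  H_2 = Z.

H_0: b_0 = 6 − 0 − 5 = 1; torsion from ∂_1 factors > 1: none. So H_0 = Z.
H_1: b_1 = 12 − 5 − 7 = 0; torsion from ∂_2 factors > 1: none. So H_1 = 0.
H_2: b_2 = 8 − 7 − 0 = 1; torsion from ∂_3 factors > 1: none. So H_2 = Z.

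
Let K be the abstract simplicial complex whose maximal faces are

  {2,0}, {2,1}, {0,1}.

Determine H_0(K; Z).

Order the vertices as 0 < 1 < 2. Listing each simplex with vertices in this order, K has dimension 1 with simplices:

  0-simplices (3): [0], [1], [2]
  1-simplices (3): [0,1], [0,2], [1,2]

so the chain groups are C_0 ≅ Z^3, C_1 ≅ Z^3.

∂_1: C_1 → C_0 maps an edge to its endpoints' difference, ∂[p,q] = q − p.
As a 3×3 matrix over Z this has rank 2, with invariant factors (1,1).

Computing H_k = (kernel of ∂_k) / (image of ∂_{k+1}):

  H_0: rank C_0 − rank ∂_1 = 3 − 2 = 1, and the invariant factors of ∂_1 are all 1, so H_0 ≅ Z.

(K is a triangulation of the circle S^1.)

H_0 ≅ Z.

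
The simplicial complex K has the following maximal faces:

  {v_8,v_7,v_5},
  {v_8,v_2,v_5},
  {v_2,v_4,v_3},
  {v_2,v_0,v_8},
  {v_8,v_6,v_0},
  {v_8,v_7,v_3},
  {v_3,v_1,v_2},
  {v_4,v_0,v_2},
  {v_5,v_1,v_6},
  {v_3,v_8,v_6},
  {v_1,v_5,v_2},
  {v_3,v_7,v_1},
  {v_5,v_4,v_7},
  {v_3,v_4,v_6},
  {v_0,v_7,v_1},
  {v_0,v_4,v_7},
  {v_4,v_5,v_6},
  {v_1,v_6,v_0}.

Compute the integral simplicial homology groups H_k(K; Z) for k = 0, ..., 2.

We work with the vertex ordering v_0 < v_1 < v_2 < v_3 < v_4 < v_5 < v_6 < v_7 < v_8. The simplices of K, each written with vertices in increasing order, are:

  0-simplices (9): [v_0], [v_1], [v_2], [v_3], [v_4], [v_5], [v_6], [v_7], [v_8]
  1-simplices (27): (27 of them)
  2-simplices (18): (18 of them)

so the chain groups are C_0 ≅ Z^9, C_1 ≅ Z^27, C_2 ≅ Z^18.

Boundary ∂_1: C_1 → C_0 is given by ∂[p,q] = [q] − [p].
As a 9×27 matrix over Z this has rank 8, with invariant factors (1,1,1,1,1,1,1,1).

The boundary map ∂_2: C_2 → C_1 sends each 2-simplex [p,q,r] to [q,r] − [p,r] + [p,q]. For instance
  ∂[v_4,v_5,v_7] = [v_5,v_7] − [v_4,v_7] + [v_4,v_5],
  ∂[v_0,v_6,v_8] = [v_6,v_8] − [v_0,v_8] + [v_0,v_6].
The 27×18 boundary matrix has rank 17 and Smith normal form diag(1,1,1,1,1,1,1,1,1,1,1,1,1,1,1,1,1).

Reading off H_k = ker ∂_k / im ∂_{k+1}:

  H_0: rank C_0 − rank ∂_1 = 9 − 8 = 1, and the invariant factors of ∂_1 are all 1, so H_0 = Z.
  H_1: rank ker ∂_1 − rank ∂_2 = (27 − 8) − 17 = 2, and the invariant factors of ∂_2 are all 1, so H_1 = Z^2.
  H_2: rank ker ∂_2 − rank ∂_3 = (18 − 17) − 0 = 1, and there is no ∂_3, so H_2 = Z.

H_0 = Z,  H_1 = Z^2,  H_2 = Z.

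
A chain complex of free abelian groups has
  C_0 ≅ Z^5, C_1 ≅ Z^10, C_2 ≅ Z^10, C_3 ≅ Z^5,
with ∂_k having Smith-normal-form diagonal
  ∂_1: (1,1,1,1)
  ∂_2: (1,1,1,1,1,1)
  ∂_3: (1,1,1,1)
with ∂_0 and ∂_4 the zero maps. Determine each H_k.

H_0 ≅ Z,  H_1 = 0,  H_2 = 0,  H_3 ≅ Z.

H_0: b_0 = 5 − 0 − 4 = 1; torsion from ∂_1 factors > 1: none. So H_0 ≅ Z.
H_1: b_1 = 10 − 4 − 6 = 0; torsion from ∂_2 factors > 1: none. So H_1 ≅ 0.
H_2: b_2 = 10 − 6 − 4 = 0; torsion from ∂_3 factors > 1: none. So H_2 ≅ 0.
H_3: b_3 = 5 − 4 − 0 = 1; torsion from ∂_4 factors > 1: none. So H_3 ≅ Z.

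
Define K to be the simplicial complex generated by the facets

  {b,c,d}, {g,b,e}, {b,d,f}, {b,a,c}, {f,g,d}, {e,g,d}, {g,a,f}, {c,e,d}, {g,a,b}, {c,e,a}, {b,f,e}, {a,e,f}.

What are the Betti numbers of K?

K has 7 vertices, 18 edges, 12 triangles.
rank ∂_0 = 0, rank ∂_1 = 6 ⇒ b_0 = 7 − 0 − 6 = 1; all invariant factors of ∂_1 are 1 so no torsion. So H_0 ≅ Z.
rank ∂_1 = 6, rank ∂_2 = 12 ⇒ b_1 = 18 − 6 − 12 = 0; ∂_2 has invariant factor(s) [2] giving torsion. So H_1 ≅ Z/2.
rank ∂_2 = 12, rank ∂_3 = 0 ⇒ b_2 = 12 − 12 − 0 = 0. So H_2 ≅ 0.

b_0 = 1, b_1 = 0, b_2 = 0.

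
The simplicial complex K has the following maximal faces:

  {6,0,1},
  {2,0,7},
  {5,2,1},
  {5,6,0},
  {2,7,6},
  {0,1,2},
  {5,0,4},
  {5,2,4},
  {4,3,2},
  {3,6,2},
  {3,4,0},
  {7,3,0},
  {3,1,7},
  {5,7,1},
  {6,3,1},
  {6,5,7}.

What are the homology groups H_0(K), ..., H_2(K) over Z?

H_0 = Z,  H_1 = Z^2,  H_2 = Z.

Take the total order 0 < 1 < 2 < 3 < 4 < 5 < 6 < 7 on the vertex set. Then K (dimension 2) consists of the simplices:

  0-simplices (8): [0], [1], [2], [3], [4], [5], [6], [7]
  1-simplices (24): (24 of them)
  2-simplices (16): [0,1,2], [0,1,6], [0,2,7], [0,3,4], [0,3,7], [0,4,5], [0,5,6], [1,2,5], [1,3,6], [1,3,7], [1,5,7], [2,3,4], [2,3,6], [2,4,5], [2,6,7], [5,6,7]

giving chain groups C_0 ≅ Z^8, C_1 ≅ Z^24, C_2 ≅ Z^16.

Boundary ∂_1: C_1 → C_0 is given by ∂[p,q] = [q] − [p]. For instance
  ∂[2,3] = [3] − [2].
The resulting 8×24 matrix has rank 7, and its Smith normal form has invariant factors (1,1,1,1,1,1,1).

∂_2: C_2 → C_1 sends each 2-simplex [p,q,r] to [q,r] − [p,r] + [p,q]. For instance
  ∂[5,6,7] = [6,7] − [5,7] + [5,6],
  ∂[0,5,6] = [5,6] − [0,6] + [0,5].
This gives a 24×16 integer matrix of rank 15; reducing to Smith normal form yields diagonal entries (1,1,1,1,1,1,1,1,1,1,1,1,1,1,1).

From H_k ≅ ker(∂_k) / im(∂_{k+1}) we obtain:

  H_0: rank C_0 − rank ∂_1 = 8 − 7 = 1, and the invariant factors of ∂_1 are all 1, so H_0 = Z.
  H_1: rank ker ∂_1 − rank ∂_2 = (24 − 7) − 15 = 2, and the invariant factors of ∂_2 are all 1, so H_1 = Z^2.
  H_2: rank ker ∂_2 − rank ∂_3 = (16 − 15) − 0 = 1, and there is no ∂_3, so H_2 = Z.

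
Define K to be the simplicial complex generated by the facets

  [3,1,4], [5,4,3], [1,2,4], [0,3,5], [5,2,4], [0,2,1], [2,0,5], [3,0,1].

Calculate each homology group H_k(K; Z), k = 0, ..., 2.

Take the total order 0 < 1 < 2 < 3 < 4 < 5 on the vertex set. Then K (dimension 2) consists of the simplices:

  0-simplices (6): [0], [1], [2], [3], [4], [5]
  1-simplices (12): [0,1], [0,2], [0,3], [0,5], [1,2], [1,3], [1,4], [2,4], [2,5], [3,4], [3,5], [4,5]
  2-simplices (8): [0,1,2], [0,1,3], [0,2,5], [0,3,5], [1,2,4], [1,3,4], [2,4,5], [3,4,5]

so the chain groups are C_0 ≅ Z^6, C_1 ≅ Z^12, C_2 ≅ Z^8.

The boundary map ∂_1: C_1 → C_0 maps an edge to its endpoints' difference, ∂[p,q] = q − p. For instance
  ∂[2,4] = [4] − [2].
This gives a 6×12 integer matrix of rank 5; reducing to Smith normal form yields diagonal entries (1,1,1,1,1).

∂_2: C_2 → C_1 maps a triangle to the signed sum of its edges. For instance
  ∂[0,2,5] = [2,5] − [0,5] + [0,2],
  ∂[2,4,5] = [4,5] − [2,5] + [2,4].
As a 12×8 matrix over Z this has rank 7, with invariant factors (1,1,1,1,1,1,1).

Reading off H_k = ker ∂_k / im ∂_{k+1}:

  H_0: rank C_0 − rank ∂_1 = 6 − 5 = 1, and the invariant factors of ∂_1 are all 1, so H_0 ≅ Z.
  H_1: rank ker ∂_1 − rank ∂_2 = (12 − 5) − 7 = 0, and the invariant factors of ∂_2 are all 1, so H_1 ≅ 0.
  H_2: rank ker ∂_2 − rank ∂_3 = (8 − 7) − 0 = 1, and there is no ∂_3, so H_2 ≅ Z.

As a check, the Euler characteristic is 6 − 12 + 8 = 2, which agrees with 1 − 0 + 1 = 2.

H_0 = Z,  H_1 = 0,  H_2 = Z.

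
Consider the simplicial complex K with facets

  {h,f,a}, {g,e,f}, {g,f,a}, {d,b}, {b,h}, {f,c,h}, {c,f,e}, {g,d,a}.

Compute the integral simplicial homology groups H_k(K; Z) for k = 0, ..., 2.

Order the vertices as a < b < c < d < e < f < g < h. Listing each simplex with vertices in this order, K has dimension 2 with simplices:

  0-simplices (8): a, b, c, d, e, f, g, h
  1-simplices (14): ad, af, ag, ah, bd, bh, ce, cf, ch, dg, ef, eg, fg, fh
  2-simplices (6): adg, afg, afh, cef, cfh, efg

Hence C_0 ≅ Z^8, C_1 ≅ Z^14, C_2 ≅ Z^6.

Boundary ∂_1: C_1 → C_0 sends each edge [p,q] (with p < q) to q − p. For instance
  ∂ah = h − a.
The 8×14 boundary matrix has rank 7 and Smith normal form diag(1,1,1,1,1,1,1).

∂_2: C_2 → C_1 maps a triangle to the signed sum of its edges. For instance
  ∂adg = dg − ag + ad,
  ∂cef = ef − cf + ce.
This gives a 14×6 integer matrix of rank 6; reducing to Smith normal form yields diagonal entries (1,1,1,1,1,1).

Computing H_k = (kernel of ∂_k) / (image of ∂_{k+1}):

  H_0: rank C_0 − rank ∂_1 = 8 − 7 = 1, and the invariant factors of ∂_1 are all 1, so H_0 = Z.
  H_1: rank ker ∂_1 − rank ∂_2 = (14 − 7) − 6 = 1, and the invariant factors of ∂_2 are all 1, so H_1 = Z.
  H_2: rank ker ∂_2 − rank ∂_3 = (6 − 6) − 0 = 0, and there is no ∂_3, so H_2 = 0.

As a check, the Euler characteristic is 8 − 14 + 6 = 0, which agrees with 1 − 1 + 0 = 0.

H_0 ≅ Z,  H_1 ≅ Z,  H_2 = 0.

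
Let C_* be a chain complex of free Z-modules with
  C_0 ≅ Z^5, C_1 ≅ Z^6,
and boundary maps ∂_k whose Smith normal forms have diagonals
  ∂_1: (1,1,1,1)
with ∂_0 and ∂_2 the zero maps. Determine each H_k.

H_0: b_0 = 5 − 0 − 4 = 1; torsion from ∂_1 factors > 1: none. So H_0 ≅ Z.
H_1: b_1 = 6 − 4 − 0 = 2; torsion from ∂_2 factors > 1: none. So H_1 ≅ Z^2.

H_0 ≅ Z,  H_1 ≅ Z^2.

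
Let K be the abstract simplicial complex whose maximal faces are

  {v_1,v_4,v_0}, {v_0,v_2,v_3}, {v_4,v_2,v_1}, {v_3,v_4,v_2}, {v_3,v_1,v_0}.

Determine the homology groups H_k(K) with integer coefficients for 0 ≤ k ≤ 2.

H_0 = Z,  H_1 = Z,  H_2 = 0.

K has 5 vertices, 10 edges, 5 triangles.
rank ∂_0 = 0, rank ∂_1 = 4 ⇒ b_0 = 5 − 0 − 4 = 1; all invariant factors of ∂_1 are 1 so no torsion. So H_0 ≅ Z.
rank ∂_1 = 4, rank ∂_2 = 5 ⇒ b_1 = 10 − 4 − 5 = 1; all invariant factors of ∂_2 are 1 so no torsion. So H_1 ≅ Z.
rank ∂_2 = 5, rank ∂_3 = 0 ⇒ b_2 = 5 − 5 − 0 = 0. So H_2 ≅ 0.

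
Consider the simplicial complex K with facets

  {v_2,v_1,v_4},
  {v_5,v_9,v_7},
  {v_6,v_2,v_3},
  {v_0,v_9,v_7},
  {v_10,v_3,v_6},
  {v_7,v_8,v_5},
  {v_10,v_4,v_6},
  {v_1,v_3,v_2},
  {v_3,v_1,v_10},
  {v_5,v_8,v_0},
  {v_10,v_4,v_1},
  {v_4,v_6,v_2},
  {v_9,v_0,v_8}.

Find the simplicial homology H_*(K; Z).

H_0 ≅ Z^2,  H_1 ≅ Z,  H_2 ≅ Z.

Fix the vertex order v_0 < v_1 < v_2 < v_3 < v_4 < v_5 < v_6 < v_7 < v_8 < v_9 < v_10 and write every simplex with vertices in increasing order. Then dim K = 2 and the simplices of K are:

  0-simplices (11): [v_0], [v_1], [v_2], [v_3], [v_4], [v_5], [v_6], [v_7], [v_8], [v_9], [v_10]
  1-simplices (22): (22 of them)
  2-simplices (13): (13 of them)

so the chain groups are C_0 ≅ Z^11, C_1 ≅ Z^22, C_2 ≅ Z^13.

∂_1: C_1 → C_0 is given by ∂[p,q] = [q] − [p].
As a 11×22 matrix over Z this has rank 9, with invariant factors (1,1,1,1,1,1,1,1,1).

Boundary ∂_2: C_2 → C_1 sends each 2-simplex [p,q,r] to [q,r] − [p,r] + [p,q]. For instance
  ∂[v_3,v_6,v_10] = [v_6,v_10] − [v_3,v_10] + [v_3,v_6],
  ∂[v_0,v_7,v_9] = [v_7,v_9] − [v_0,v_9] + [v_0,v_7].
This gives a 22×13 integer matrix of rank 12; reducing to Smith normal form yields diagonal entries (1,1,1,1,1,1,1,1,1,1,1,1).

Now H_k = ker ∂_k / im ∂_{k+1}, so:

  H_0: rank C_0 − rank ∂_1 = 11 − 9 = 2, and the invariant factors of ∂_1 are all 1, so H_0 ≅ Z^2.
  H_1: rank ker ∂_1 − rank ∂_2 = (22 − 9) − 12 = 1, and the invariant factors of ∂_2 are all 1, so H_1 ≅ Z.
  H_2: rank ker ∂_2 − rank ∂_3 = (13 − 12) − 0 = 1, and there is no ∂_3, so H_2 ≅ Z.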